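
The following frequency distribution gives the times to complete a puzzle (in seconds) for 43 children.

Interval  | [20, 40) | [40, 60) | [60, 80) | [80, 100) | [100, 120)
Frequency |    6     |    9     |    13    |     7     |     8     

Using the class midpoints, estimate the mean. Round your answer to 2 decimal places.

70.93

Midpoints: 30, 50, 70, 90, 110
Σfm = 6×30 + 9×50 + 13×70 + 7×90 + 8×110 = 3050
n = Σf = 43
Mean = 3050 / 43 = 70.9302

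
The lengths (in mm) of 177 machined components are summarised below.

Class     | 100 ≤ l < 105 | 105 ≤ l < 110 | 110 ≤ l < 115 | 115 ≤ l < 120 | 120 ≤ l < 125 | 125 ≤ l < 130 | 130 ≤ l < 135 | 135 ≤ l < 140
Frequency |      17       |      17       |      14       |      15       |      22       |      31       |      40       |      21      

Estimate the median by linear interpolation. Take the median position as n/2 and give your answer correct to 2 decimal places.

125.56

Cumulative frequencies: 17, 34, 48, 63, 85, 116, 156, 177
n = 177; position = n/2 = 88.5.
This falls in the class 125 ≤ l < 130: L = 125, F = 85, f = 31, h = 5.
Median ≈ 125 + ((88.5 − 85) / 31) × 5 = 125.5645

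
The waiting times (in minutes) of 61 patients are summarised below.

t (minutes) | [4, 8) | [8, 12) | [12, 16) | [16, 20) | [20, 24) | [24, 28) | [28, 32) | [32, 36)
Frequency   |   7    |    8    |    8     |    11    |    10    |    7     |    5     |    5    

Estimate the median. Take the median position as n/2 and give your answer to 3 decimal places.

Cumulative frequencies: 7, 15, 23, 34, 44, 51, 56, 61
n = 61; position = n/2 = 30.5.
This falls in the class [16, 20): L = 16, F = 23, f = 11, h = 4.
Median ≈ 16 + ((30.5 − 23) / 11) × 4 = 18.7273

18.727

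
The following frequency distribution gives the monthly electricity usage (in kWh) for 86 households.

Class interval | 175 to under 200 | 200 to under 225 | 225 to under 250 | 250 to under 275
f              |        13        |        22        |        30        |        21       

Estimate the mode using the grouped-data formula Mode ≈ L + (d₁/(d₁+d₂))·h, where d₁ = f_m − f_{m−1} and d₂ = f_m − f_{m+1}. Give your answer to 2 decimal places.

Modal class: 225 to under 250 (highest frequency 30).
d₁ = 30 − 22 = 8, d₂ = 30 − 21 = 9
Mode ≈ 225 + (8/(8+9)) × 25 = 225 + 11.7647 = 236.7647

236.76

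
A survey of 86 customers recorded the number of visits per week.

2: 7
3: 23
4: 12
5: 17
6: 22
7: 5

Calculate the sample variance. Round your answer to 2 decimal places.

2.16

Values: 2, 3, 4, 5, 6, 7
n = 86, Σfx = 383, mean = 4.4535
Σfx² = 1889
Σf(x − x̄)² = Σfx² − (Σfx)²/n = 1889 − 383²/86 = 183.3140
Sample variance = 183.3140 / 85 = 2.1566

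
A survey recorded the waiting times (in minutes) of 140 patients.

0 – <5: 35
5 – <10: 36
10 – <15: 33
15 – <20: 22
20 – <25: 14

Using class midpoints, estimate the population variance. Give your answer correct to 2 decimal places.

Midpoints: 2.5, 7.5, 12.5, 17.5, 22.5
n = 140, Σfm = 1470, mean = 10.5000
Σfm² = 21225
Σf(m − x̄)² = Σfm² − (Σfm)²/n = 21225 − 1470²/140 = 5790.0000
Population variance = 5790.0000 / 140 = 41.3571

41.36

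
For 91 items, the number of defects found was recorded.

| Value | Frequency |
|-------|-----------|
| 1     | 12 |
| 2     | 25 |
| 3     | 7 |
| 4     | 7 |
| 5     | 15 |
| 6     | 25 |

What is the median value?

Cumulative frequencies: 12, 37, 44, 51, 66, 91
n = 91, so the median is the value in position (n+1)/2 = 46.
Position 46 falls at value 4.

4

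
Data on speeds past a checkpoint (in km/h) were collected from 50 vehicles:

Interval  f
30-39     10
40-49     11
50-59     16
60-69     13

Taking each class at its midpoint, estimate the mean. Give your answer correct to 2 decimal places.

50.90

Midpoints: 34.5, 44.5, 54.5, 64.5
Σfm = 10×34.5 + 11×44.5 + 16×54.5 + 13×64.5 = 2545
n = Σf = 50
Mean = 2545 / 50 = 50.9000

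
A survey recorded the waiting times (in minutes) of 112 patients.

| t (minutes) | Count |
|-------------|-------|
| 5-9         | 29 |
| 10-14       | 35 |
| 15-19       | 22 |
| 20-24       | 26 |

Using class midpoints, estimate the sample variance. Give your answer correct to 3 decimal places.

Midpoints: 7, 12, 17, 22
n = 112, Σfm = 1569, mean = 14.0089
Σfm² = 25403
Σf(m − x̄)² = Σfm² − (Σfm)²/n = 25403 − 1569²/112 = 3422.9911
Sample variance = 3422.9911 / 111 = 30.8378

30.838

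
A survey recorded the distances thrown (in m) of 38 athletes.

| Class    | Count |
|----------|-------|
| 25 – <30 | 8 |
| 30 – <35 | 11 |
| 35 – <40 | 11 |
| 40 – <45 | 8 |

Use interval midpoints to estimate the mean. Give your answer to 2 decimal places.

35.00

Midpoints: 27.5, 32.5, 37.5, 42.5
Σfm = 8×27.5 + 11×32.5 + 11×37.5 + 8×42.5 = 1330
n = Σf = 38
Mean = 1330 / 38 = 35.0000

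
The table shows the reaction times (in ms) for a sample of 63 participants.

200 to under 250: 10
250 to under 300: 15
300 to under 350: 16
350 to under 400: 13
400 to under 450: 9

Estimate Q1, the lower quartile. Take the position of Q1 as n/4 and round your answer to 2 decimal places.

269.17

Cumulative frequencies: 10, 25, 41, 54, 63
n = 63; position = n/4 = 15.75.
This falls in the class 250 to under 300: L = 250, F = 10, f = 15, h = 50.
Lower quartile ≈ 250 + ((15.75 − 10) / 15) × 50 = 269.1667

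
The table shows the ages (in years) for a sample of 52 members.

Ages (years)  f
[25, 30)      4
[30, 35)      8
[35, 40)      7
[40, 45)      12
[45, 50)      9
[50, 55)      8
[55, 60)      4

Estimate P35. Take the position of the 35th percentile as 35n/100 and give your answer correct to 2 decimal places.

Cumulative frequencies: 4, 12, 19, 31, 40, 48, 52
n = 52; position = 35n/100 = 18.2.
This falls in the class [35, 40): L = 35, F = 12, f = 7, h = 5.
35th percentile ≈ 35 + ((18.2 − 12) / 7) × 5 = 39.4286

39.43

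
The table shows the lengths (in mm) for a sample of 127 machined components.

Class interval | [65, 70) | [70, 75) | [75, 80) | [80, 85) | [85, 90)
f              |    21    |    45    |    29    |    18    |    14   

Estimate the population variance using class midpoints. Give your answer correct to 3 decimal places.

Midpoints: 67.5, 72.5, 77.5, 82.5, 87.5
n = 127, Σfm = 9637.5, mean = 75.8858
Σfm² = 736093.75
Σf(m − x̄)² = Σfm² − (Σfm)²/n = 736093.75 − 9637.5²/127 = 4744.0945
Population variance = 4744.0945 / 127 = 37.3551

37.355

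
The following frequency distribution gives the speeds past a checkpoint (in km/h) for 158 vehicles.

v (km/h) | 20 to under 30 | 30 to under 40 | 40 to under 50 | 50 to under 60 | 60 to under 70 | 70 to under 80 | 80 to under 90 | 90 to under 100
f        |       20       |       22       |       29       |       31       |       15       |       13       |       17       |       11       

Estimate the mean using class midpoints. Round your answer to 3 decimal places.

Midpoints: 25, 35, 45, 55, 65, 75, 85, 95
Σfm = 20×25 + 22×35 + 29×45 + 31×55 + 15×65 + 13×75 + 17×85 + 11×95 = 8720
n = Σf = 158
Mean = 8720 / 158 = 55.1899

55.190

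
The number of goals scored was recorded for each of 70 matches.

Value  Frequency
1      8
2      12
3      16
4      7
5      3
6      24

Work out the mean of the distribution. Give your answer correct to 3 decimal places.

3.814

Values: 1, 2, 3, 4, 5, 6
Σfx = 8×1 + 12×2 + 16×3 + 7×4 + 3×5 + 24×6 = 267
n = Σf = 70
Mean = 267 / 70 = 3.8143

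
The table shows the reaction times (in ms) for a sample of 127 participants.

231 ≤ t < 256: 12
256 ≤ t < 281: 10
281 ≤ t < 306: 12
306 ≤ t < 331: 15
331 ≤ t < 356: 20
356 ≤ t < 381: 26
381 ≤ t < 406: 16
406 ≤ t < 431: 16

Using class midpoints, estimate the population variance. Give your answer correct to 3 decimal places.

Midpoints: 243.5, 268.5, 293.5, 318.5, 343.5, 368.5, 393.5, 418.5
n = 127, Σfm = 43349.5, mean = 341.3346
Σfm² = 15157965.75
Σf(m − x̄)² = Σfm² − (Σfm)²/n = 15157965.75 − 43349.5²/127 = 361279.5276
Population variance = 361279.5276 / 127 = 2844.7207

2844.721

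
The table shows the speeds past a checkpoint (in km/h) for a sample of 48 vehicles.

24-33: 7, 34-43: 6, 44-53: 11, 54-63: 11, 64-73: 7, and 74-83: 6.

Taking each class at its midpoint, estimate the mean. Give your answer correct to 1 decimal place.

53.3

Midpoints: 28.5, 38.5, 48.5, 58.5, 68.5, 78.5
Σfm = 7×28.5 + 6×38.5 + 11×48.5 + 11×58.5 + 7×68.5 + 6×78.5 = 2558
n = Σf = 48
Mean = 2558 / 48 = 53.2917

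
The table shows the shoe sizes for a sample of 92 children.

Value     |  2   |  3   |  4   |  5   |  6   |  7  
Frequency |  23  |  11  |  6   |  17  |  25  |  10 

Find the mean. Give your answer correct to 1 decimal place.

4.4

Values: 2, 3, 4, 5, 6, 7
Σfx = 23×2 + 11×3 + 6×4 + 17×5 + 25×6 + 10×7 = 408
n = Σf = 92
Mean = 408 / 92 = 4.4348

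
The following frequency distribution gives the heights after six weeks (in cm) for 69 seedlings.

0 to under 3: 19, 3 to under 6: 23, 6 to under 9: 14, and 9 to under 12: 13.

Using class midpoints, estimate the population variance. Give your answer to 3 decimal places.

10.253

Midpoints: 1.5, 4.5, 7.5, 10.5
n = 69, Σfm = 373.5, mean = 5.4130
Σfm² = 2729.25
Σf(m − x̄)² = Σfm² − (Σfm)²/n = 2729.25 − 373.5²/69 = 707.4783
Population variance = 707.4783 / 69 = 10.2533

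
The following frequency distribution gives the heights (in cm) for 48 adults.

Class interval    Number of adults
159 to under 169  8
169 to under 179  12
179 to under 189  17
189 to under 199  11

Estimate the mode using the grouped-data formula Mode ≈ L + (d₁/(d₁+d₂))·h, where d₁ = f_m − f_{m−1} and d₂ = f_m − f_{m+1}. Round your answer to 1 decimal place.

183.5

Modal class: 179 to under 189 (highest frequency 17).
d₁ = 17 − 12 = 5, d₂ = 17 − 11 = 6
Mode ≈ 179 + (5/(5+6)) × 10 = 179 + 4.5455 = 183.5455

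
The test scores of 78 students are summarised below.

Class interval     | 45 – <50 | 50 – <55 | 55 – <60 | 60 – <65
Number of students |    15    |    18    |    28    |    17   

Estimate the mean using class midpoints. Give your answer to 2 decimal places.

Midpoints: 47.5, 52.5, 57.5, 62.5
Σfm = 15×47.5 + 18×52.5 + 28×57.5 + 17×62.5 = 4330
n = Σf = 78
Mean = 4330 / 78 = 55.5128

55.51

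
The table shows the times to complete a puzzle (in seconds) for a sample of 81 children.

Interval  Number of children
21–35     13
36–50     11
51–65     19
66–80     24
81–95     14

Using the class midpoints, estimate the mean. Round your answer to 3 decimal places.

60.778

Midpoints: 28, 43, 58, 73, 88
Σfm = 13×28 + 11×43 + 19×58 + 24×73 + 14×88 = 4923
n = Σf = 81
Mean = 4923 / 81 = 60.7778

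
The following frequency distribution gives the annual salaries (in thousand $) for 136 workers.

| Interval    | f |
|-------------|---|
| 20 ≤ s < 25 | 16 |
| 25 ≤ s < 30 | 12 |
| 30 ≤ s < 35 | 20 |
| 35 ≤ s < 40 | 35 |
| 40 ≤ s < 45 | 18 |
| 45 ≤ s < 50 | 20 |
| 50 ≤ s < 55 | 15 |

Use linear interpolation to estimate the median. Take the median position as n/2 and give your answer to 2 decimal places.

Cumulative frequencies: 16, 28, 48, 83, 101, 121, 136
n = 136; position = n/2 = 68.
This falls in the class 35 ≤ s < 40: L = 35, F = 48, f = 35, h = 5.
Median ≈ 35 + ((68 − 48) / 35) × 5 = 37.8571

37.86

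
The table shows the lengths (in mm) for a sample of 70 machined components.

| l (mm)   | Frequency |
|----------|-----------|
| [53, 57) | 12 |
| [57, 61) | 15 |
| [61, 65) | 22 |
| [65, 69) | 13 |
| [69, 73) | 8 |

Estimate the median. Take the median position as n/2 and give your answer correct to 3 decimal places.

Cumulative frequencies: 12, 27, 49, 62, 70
n = 70; position = n/2 = 35.
This falls in the class [61, 65): L = 61, F = 27, f = 22, h = 4.
Median ≈ 61 + ((35 − 27) / 22) × 4 = 62.4545

62.455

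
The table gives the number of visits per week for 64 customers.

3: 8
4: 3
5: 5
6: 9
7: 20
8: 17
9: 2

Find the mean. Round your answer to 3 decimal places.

Values: 3, 4, 5, 6, 7, 8, 9
Σfx = 8×3 + 3×4 + 5×5 + 9×6 + 20×7 + 17×8 + 2×9 = 409
n = Σf = 64
Mean = 409 / 64 = 6.3906

6.391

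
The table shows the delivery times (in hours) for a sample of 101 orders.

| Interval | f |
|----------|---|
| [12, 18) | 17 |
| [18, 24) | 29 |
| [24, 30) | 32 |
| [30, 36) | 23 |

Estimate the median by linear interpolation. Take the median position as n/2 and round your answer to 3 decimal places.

Cumulative frequencies: 17, 46, 78, 101
n = 101; position = n/2 = 50.5.
This falls in the class [24, 30): L = 24, F = 46, f = 32, h = 6.
Median ≈ 24 + ((50.5 − 46) / 32) × 6 = 24.8438

24.844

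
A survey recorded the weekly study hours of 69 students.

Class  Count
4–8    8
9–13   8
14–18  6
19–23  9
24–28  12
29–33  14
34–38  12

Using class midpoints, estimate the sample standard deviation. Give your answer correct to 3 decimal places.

10.018

Midpoints: 6, 11, 16, 21, 26, 31, 36
n = 69, Σfm = 1599, mean = 23.1739
Σfm² = 43879
Σf(m − x̄)² = Σfm² − (Σfm)²/n = 43879 − 1599²/69 = 6823.9130
Sample variance = 6823.9130 / 68 = 100.3517
Standard deviation = √100.3517 = 10.0176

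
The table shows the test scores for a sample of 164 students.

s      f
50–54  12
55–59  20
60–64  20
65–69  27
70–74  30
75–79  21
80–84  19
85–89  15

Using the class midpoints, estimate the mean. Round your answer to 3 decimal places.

Midpoints: 52, 57, 62, 67, 72, 77, 82, 87
Σfm = 12×52 + 20×57 + 20×62 + 27×67 + 30×72 + 21×77 + 19×82 + 15×87 = 11453
n = Σf = 164
Mean = 11453 / 164 = 69.8354

69.835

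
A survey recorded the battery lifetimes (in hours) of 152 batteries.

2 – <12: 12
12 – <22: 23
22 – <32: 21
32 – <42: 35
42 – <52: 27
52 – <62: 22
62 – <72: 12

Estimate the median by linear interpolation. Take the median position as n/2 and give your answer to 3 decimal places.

37.714

Cumulative frequencies: 12, 35, 56, 91, 118, 140, 152
n = 152; position = n/2 = 76.
This falls in the class 32 – <42: L = 32, F = 56, f = 35, h = 10.
Median ≈ 32 + ((76 − 56) / 35) × 10 = 37.7143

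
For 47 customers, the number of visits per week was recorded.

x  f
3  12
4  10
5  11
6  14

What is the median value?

5

Cumulative frequencies: 12, 22, 33, 47
n = 47, so the median is the value in position (n+1)/2 = 24.
Position 24 falls at value 5.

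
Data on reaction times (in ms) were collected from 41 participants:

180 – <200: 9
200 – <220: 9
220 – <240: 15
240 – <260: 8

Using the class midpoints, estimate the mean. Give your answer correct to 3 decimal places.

Midpoints: 190, 210, 230, 250
Σfm = 9×190 + 9×210 + 15×230 + 8×250 = 9050
n = Σf = 41
Mean = 9050 / 41 = 220.7317

220.732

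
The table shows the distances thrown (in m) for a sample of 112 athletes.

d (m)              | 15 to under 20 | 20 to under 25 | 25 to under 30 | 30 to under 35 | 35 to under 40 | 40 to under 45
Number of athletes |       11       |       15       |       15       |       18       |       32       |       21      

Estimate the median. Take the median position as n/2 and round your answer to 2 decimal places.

34.17

Cumulative frequencies: 11, 26, 41, 59, 91, 112
n = 112; position = n/2 = 56.
This falls in the class 30 to under 35: L = 30, F = 41, f = 18, h = 5.
Median ≈ 30 + ((56 − 41) / 18) × 5 = 34.1667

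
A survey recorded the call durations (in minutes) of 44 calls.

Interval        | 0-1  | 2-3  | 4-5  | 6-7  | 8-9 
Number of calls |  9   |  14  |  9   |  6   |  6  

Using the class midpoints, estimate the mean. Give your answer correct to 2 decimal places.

Midpoints: 0.5, 2.5, 4.5, 6.5, 8.5
Σfm = 9×0.5 + 14×2.5 + 9×4.5 + 6×6.5 + 6×8.5 = 170
n = Σf = 44
Mean = 170 / 44 = 3.8636

3.86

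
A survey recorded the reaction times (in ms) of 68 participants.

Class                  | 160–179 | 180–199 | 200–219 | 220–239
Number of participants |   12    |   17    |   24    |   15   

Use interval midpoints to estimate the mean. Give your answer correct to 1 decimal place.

201.9

Midpoints: 169.5, 189.5, 209.5, 229.5
Σfm = 12×169.5 + 17×189.5 + 24×209.5 + 15×229.5 = 13726
n = Σf = 68
Mean = 13726 / 68 = 201.8529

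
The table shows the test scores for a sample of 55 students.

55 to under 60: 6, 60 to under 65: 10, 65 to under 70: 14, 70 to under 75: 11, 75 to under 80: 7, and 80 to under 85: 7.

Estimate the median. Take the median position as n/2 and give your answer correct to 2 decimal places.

69.11

Cumulative frequencies: 6, 16, 30, 41, 48, 55
n = 55; position = n/2 = 27.5.
This falls in the class 65 to under 70: L = 65, F = 16, f = 14, h = 5.
Median ≈ 65 + ((27.5 − 16) / 14) × 5 = 69.1071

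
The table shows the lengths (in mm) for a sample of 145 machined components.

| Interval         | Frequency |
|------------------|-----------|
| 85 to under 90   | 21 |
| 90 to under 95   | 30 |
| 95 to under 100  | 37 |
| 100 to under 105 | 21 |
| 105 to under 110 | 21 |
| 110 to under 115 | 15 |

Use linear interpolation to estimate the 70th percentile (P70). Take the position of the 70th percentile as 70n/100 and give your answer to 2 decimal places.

103.21

Cumulative frequencies: 21, 51, 88, 109, 130, 145
n = 145; position = 70n/100 = 101.5.
This falls in the class 100 to under 105: L = 100, F = 88, f = 21, h = 5.
70th percentile ≈ 100 + ((101.5 − 88) / 21) × 5 = 103.2143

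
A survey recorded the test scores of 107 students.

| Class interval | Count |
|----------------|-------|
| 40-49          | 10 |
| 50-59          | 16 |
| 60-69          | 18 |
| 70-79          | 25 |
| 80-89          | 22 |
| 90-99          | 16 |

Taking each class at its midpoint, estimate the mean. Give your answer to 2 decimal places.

72.07

Midpoints: 44.5, 54.5, 64.5, 74.5, 84.5, 94.5
Σfm = 10×44.5 + 16×54.5 + 18×64.5 + 25×74.5 + 22×84.5 + 16×94.5 = 7711.5
n = Σf = 107
Mean = 7711.5 / 107 = 72.0701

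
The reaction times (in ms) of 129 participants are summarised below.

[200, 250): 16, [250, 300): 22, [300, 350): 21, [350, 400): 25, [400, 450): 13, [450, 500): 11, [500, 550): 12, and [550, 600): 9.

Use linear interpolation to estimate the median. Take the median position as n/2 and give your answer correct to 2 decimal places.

361.00

Cumulative frequencies: 16, 38, 59, 84, 97, 108, 120, 129
n = 129; position = n/2 = 64.5.
This falls in the class [350, 400): L = 350, F = 59, f = 25, h = 50.
Median ≈ 350 + ((64.5 − 59) / 25) × 50 = 361.0000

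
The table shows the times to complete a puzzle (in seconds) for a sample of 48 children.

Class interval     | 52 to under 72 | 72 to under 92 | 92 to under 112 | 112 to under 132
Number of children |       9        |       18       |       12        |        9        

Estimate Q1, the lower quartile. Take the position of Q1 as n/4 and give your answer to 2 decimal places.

Cumulative frequencies: 9, 27, 39, 48
n = 48; position = n/4 = 12.
This falls in the class 72 to under 92: L = 72, F = 9, f = 18, h = 20.
Lower quartile ≈ 72 + ((12 − 9) / 18) × 20 = 75.3333

75.33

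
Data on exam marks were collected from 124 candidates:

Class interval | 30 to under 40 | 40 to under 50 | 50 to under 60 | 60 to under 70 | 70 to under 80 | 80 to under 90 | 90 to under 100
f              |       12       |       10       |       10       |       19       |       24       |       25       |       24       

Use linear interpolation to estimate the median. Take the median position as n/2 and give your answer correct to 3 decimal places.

Cumulative frequencies: 12, 22, 32, 51, 75, 100, 124
n = 124; position = n/2 = 62.
This falls in the class 70 to under 80: L = 70, F = 51, f = 24, h = 10.
Median ≈ 70 + ((62 − 51) / 24) × 10 = 74.5833

74.583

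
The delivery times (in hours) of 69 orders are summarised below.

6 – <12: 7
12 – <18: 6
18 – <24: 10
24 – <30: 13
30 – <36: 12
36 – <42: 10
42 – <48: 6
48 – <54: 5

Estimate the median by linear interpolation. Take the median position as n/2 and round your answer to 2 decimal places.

Cumulative frequencies: 7, 13, 23, 36, 48, 58, 64, 69
n = 69; position = n/2 = 34.5.
This falls in the class 24 – <30: L = 24, F = 23, f = 13, h = 6.
Median ≈ 24 + ((34.5 − 23) / 13) × 6 = 29.3077

29.31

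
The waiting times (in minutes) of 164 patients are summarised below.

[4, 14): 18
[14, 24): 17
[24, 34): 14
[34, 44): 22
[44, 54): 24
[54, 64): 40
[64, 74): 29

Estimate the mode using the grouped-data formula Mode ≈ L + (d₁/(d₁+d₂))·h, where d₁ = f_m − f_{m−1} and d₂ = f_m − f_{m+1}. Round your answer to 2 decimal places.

Modal class: [54, 64) (highest frequency 40).
d₁ = 40 − 24 = 16, d₂ = 40 − 29 = 11
Mode ≈ 54 + (16/(16+11)) × 10 = 54 + 5.9259 = 59.9259

59.93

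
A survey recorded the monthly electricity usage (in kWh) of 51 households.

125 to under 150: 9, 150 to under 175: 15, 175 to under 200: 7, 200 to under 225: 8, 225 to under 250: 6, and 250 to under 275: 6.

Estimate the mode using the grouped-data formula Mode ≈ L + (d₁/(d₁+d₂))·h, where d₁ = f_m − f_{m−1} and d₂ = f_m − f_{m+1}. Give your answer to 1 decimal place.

160.7

Modal class: 150 to under 175 (highest frequency 15).
d₁ = 15 − 9 = 6, d₂ = 15 − 7 = 8
Mode ≈ 150 + (6/(6+8)) × 25 = 150 + 10.7143 = 160.7143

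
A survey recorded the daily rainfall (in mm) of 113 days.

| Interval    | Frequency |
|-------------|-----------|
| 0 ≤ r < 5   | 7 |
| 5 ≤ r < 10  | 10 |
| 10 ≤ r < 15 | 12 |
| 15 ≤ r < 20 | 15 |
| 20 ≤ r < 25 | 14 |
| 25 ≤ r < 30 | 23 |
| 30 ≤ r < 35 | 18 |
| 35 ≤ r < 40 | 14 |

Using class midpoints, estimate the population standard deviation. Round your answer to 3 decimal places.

Midpoints: 2.5, 7.5, 12.5, 17.5, 22.5, 27.5, 32.5, 37.5
n = 113, Σfm = 2562.5, mean = 22.6770
Σfm² = 70256.25
Σf(m − x̄)² = Σfm² − (Σfm)²/n = 70256.25 − 2562.5²/113 = 12146.4602
Population variance = 12146.4602 / 113 = 107.4908
Standard deviation = √107.4908 = 10.3678

10.368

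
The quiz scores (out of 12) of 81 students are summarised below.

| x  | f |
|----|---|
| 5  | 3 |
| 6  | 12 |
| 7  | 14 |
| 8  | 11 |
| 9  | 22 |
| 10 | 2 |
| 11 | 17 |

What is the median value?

Cumulative frequencies: 3, 15, 29, 40, 62, 64, 81
n = 81, so the median is the value in position (n+1)/2 = 41.
Position 41 falls at value 9.

9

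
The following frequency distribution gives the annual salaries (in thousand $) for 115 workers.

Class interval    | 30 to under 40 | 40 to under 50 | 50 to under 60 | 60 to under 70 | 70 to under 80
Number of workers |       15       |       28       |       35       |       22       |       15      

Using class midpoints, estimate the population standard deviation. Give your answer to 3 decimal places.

12.147

Midpoints: 35, 45, 55, 65, 75
n = 115, Σfm = 6265, mean = 54.4783
Σfm² = 358275
Σf(m − x̄)² = Σfm² − (Σfm)²/n = 358275 − 6265²/115 = 16968.6957
Population variance = 16968.6957 / 115 = 147.5539
Standard deviation = √147.5539 = 12.1472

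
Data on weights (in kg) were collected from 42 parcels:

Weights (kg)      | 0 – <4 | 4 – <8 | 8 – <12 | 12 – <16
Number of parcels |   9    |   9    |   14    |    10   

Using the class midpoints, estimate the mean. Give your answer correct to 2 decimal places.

Midpoints: 2, 6, 10, 14
Σfm = 9×2 + 9×6 + 14×10 + 10×14 = 352
n = Σf = 42
Mean = 352 / 42 = 8.3810

8.38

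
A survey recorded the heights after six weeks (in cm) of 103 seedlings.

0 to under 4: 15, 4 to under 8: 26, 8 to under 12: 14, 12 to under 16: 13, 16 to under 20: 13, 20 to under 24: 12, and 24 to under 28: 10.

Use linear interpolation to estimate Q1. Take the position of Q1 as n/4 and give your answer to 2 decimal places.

Cumulative frequencies: 15, 41, 55, 68, 81, 93, 103
n = 103; position = n/4 = 25.75.
This falls in the class 4 to under 8: L = 4, F = 15, f = 26, h = 4.
Lower quartile ≈ 4 + ((25.75 − 15) / 26) × 4 = 5.6538

5.65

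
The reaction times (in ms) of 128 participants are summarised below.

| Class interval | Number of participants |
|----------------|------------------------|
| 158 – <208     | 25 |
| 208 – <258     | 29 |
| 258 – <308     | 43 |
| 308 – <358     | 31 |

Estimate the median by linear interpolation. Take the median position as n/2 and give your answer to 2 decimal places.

269.63

Cumulative frequencies: 25, 54, 97, 128
n = 128; position = n/2 = 64.
This falls in the class 258 – <308: L = 258, F = 54, f = 43, h = 50.
Median ≈ 258 + ((64 − 54) / 43) × 50 = 269.6279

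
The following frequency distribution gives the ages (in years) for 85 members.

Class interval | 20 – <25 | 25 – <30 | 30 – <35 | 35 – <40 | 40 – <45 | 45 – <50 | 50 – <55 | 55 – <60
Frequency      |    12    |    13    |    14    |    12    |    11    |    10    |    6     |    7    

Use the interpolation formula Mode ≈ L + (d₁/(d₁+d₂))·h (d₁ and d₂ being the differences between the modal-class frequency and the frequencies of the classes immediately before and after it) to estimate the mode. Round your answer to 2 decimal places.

Modal class: 30 – <35 (highest frequency 14).
d₁ = 14 − 13 = 1, d₂ = 14 − 12 = 2
Mode ≈ 30 + (1/(1+2)) × 5 = 30 + 1.6667 = 31.6667

31.67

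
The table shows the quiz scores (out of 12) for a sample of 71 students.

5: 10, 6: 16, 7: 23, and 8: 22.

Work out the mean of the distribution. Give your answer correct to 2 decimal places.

Values: 5, 6, 7, 8
Σfx = 10×5 + 16×6 + 23×7 + 22×8 = 483
n = Σf = 71
Mean = 483 / 71 = 6.8028

6.80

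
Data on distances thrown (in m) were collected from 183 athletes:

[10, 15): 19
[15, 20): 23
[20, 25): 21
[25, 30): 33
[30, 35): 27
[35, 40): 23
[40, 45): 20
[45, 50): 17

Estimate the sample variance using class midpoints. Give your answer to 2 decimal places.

112.99

Midpoints: 12.5, 17.5, 22.5, 27.5, 32.5, 37.5, 42.5, 47.5
n = 183, Σfm = 5417.5, mean = 29.6038
Σfm² = 180943.75
Σf(m − x̄)² = Σfm² − (Σfm)²/n = 180943.75 − 5417.5²/183 = 20565.0273
Sample variance = 20565.0273 / 182 = 112.9947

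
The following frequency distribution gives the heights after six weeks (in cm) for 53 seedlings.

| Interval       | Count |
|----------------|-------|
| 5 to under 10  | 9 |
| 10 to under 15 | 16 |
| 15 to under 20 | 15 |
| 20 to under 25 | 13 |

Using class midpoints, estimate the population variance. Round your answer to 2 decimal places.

26.74

Midpoints: 7.5, 12.5, 17.5, 22.5
n = 53, Σfm = 822.5, mean = 15.5189
Σfm² = 14181.25
Σf(m − x̄)² = Σfm² − (Σfm)²/n = 14181.25 − 822.5²/53 = 1416.9811
Population variance = 1416.9811 / 53 = 26.7355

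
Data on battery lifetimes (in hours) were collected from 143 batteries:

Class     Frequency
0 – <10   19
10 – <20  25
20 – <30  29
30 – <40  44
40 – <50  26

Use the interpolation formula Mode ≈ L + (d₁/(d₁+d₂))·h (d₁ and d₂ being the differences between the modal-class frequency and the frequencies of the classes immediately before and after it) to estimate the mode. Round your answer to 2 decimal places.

34.55

Modal class: 30 – <40 (highest frequency 44).
d₁ = 44 − 29 = 15, d₂ = 44 − 26 = 18
Mode ≈ 30 + (15/(15+18)) × 10 = 30 + 4.5455 = 34.5455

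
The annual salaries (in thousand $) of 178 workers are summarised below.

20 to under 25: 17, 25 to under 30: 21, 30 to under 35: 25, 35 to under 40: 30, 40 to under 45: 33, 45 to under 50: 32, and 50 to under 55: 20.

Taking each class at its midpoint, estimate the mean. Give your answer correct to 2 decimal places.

38.60

Midpoints: 22.5, 27.5, 32.5, 37.5, 42.5, 47.5, 52.5
Σfm = 17×22.5 + 21×27.5 + 25×32.5 + 30×37.5 + 33×42.5 + 32×47.5 + 20×52.5 = 6870
n = Σf = 178
Mean = 6870 / 178 = 38.5955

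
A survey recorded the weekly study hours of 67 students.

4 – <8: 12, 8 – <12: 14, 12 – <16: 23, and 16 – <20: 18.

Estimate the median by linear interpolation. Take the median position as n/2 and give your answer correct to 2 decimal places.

13.30

Cumulative frequencies: 12, 26, 49, 67
n = 67; position = n/2 = 33.5.
This falls in the class 12 – <16: L = 12, F = 26, f = 23, h = 4.
Median ≈ 12 + ((33.5 − 26) / 23) × 4 = 13.3043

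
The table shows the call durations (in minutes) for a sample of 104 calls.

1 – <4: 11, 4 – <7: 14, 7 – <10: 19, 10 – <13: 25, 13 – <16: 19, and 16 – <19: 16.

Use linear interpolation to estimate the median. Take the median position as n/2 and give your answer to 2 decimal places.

Cumulative frequencies: 11, 25, 44, 69, 88, 104
n = 104; position = n/2 = 52.
This falls in the class 10 – <13: L = 10, F = 44, f = 25, h = 3.
Median ≈ 10 + ((52 − 44) / 25) × 3 = 10.9600

10.96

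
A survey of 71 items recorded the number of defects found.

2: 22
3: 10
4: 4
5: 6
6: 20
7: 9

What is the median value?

Cumulative frequencies: 22, 32, 36, 42, 62, 71
n = 71, so the median is the value in position (n+1)/2 = 36.
Position 36 falls at value 4.

4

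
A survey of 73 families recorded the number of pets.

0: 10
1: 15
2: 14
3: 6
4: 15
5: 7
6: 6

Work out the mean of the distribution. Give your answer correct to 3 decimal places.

2.630

Values: 0, 1, 2, 3, 4, 5, 6
Σfx = 10×0 + 15×1 + 14×2 + 6×3 + 15×4 + 7×5 + 6×6 = 192
n = Σf = 73
Mean = 192 / 73 = 2.6301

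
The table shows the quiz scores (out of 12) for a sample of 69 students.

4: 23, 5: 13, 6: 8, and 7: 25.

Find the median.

5

Cumulative frequencies: 23, 36, 44, 69
n = 69, so the median is the value in position (n+1)/2 = 35.
Position 35 falls at value 5.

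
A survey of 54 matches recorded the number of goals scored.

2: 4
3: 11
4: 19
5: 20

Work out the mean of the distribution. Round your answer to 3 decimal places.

4.019

Values: 2, 3, 4, 5
Σfx = 4×2 + 11×3 + 19×4 + 20×5 = 217
n = Σf = 54
Mean = 217 / 54 = 4.0185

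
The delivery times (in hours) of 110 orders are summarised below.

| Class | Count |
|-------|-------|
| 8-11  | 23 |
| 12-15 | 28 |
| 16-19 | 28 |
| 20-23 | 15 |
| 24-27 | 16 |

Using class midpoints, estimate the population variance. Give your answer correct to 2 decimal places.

27.98

Midpoints: 9.5, 13.5, 17.5, 21.5, 25.5
n = 110, Σfm = 1817, mean = 16.5182
Σfm² = 33091.5
Σf(m − x̄)² = Σfm² − (Σfm)²/n = 33091.5 − 1817²/110 = 3077.9636
Population variance = 3077.9636 / 110 = 27.9815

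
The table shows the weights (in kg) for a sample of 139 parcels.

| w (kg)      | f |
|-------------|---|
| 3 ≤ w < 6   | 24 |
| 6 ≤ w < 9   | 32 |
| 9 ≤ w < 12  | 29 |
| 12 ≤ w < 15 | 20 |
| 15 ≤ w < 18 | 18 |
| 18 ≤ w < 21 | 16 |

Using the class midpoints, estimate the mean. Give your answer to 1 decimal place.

11.0

Midpoints: 4.5, 7.5, 10.5, 13.5, 16.5, 19.5
Σfm = 24×4.5 + 32×7.5 + 29×10.5 + 20×13.5 + 18×16.5 + 16×19.5 = 1531.5
n = Σf = 139
Mean = 1531.5 / 139 = 11.0180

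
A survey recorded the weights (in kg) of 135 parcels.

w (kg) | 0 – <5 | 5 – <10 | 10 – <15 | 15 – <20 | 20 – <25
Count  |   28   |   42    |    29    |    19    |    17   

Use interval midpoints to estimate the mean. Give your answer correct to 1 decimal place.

10.8

Midpoints: 2.5, 7.5, 12.5, 17.5, 22.5
Σfm = 28×2.5 + 42×7.5 + 29×12.5 + 19×17.5 + 17×22.5 = 1462.5
n = Σf = 135
Mean = 1462.5 / 135 = 10.8333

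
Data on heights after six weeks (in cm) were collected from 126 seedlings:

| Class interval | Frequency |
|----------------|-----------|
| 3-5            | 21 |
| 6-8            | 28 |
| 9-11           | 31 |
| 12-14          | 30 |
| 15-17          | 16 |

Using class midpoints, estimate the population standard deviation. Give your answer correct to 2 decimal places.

Midpoints: 4, 7, 10, 13, 16
n = 126, Σfm = 1236, mean = 9.8095
Σfm² = 13974
Σf(m − x̄)² = Σfm² − (Σfm)²/n = 13974 − 1236²/126 = 1849.4286
Population variance = 1849.4286 / 126 = 14.6780
Standard deviation = √14.6780 = 3.8312

3.83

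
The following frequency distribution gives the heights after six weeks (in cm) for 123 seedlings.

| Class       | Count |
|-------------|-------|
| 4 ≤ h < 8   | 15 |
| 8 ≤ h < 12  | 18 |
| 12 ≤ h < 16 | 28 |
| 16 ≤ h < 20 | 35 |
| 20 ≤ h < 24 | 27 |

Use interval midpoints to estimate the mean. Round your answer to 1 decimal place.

15.3

Midpoints: 6, 10, 14, 18, 22
Σfm = 15×6 + 18×10 + 28×14 + 35×18 + 27×22 = 1886
n = Σf = 123
Mean = 1886 / 123 = 15.3333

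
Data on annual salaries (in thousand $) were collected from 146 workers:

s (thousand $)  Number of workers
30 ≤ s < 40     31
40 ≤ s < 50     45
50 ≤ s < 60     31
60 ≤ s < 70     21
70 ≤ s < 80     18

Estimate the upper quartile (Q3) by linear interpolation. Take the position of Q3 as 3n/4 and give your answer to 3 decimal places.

Cumulative frequencies: 31, 76, 107, 128, 146
n = 146; position = 3n/4 = 109.5.
This falls in the class 60 ≤ s < 70: L = 60, F = 107, f = 21, h = 10.
Upper quartile ≈ 60 + ((109.5 − 107) / 21) × 10 = 61.1905

61.190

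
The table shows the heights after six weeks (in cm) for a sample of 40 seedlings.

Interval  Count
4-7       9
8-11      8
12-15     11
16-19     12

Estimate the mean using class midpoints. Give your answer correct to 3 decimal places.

12.100

Midpoints: 5.5, 9.5, 13.5, 17.5
Σfm = 9×5.5 + 8×9.5 + 11×13.5 + 12×17.5 = 484
n = Σf = 40
Mean = 484 / 40 = 12.1000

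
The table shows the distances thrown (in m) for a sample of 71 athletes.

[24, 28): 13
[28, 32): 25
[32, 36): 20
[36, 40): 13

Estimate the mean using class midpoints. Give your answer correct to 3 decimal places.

Midpoints: 26, 30, 34, 38
Σfm = 13×26 + 25×30 + 20×34 + 13×38 = 2262
n = Σf = 71
Mean = 2262 / 71 = 31.8592

31.859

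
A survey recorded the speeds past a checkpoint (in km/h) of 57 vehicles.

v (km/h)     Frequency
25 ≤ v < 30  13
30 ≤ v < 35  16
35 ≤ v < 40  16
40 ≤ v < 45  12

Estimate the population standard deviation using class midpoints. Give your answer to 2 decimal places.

Midpoints: 27.5, 32.5, 37.5, 42.5
n = 57, Σfm = 1987.5, mean = 34.8684
Σfm² = 70906.25
Σf(m − x̄)² = Σfm² − (Σfm)²/n = 70906.25 − 1987.5²/57 = 1605.2632
Population variance = 1605.2632 / 57 = 28.1625
Standard deviation = √28.1625 = 5.3068

5.31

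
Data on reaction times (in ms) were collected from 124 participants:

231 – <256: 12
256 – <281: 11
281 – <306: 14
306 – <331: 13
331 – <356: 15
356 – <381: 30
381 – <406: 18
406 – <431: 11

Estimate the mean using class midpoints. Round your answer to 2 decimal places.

338.86

Midpoints: 243.5, 268.5, 293.5, 318.5, 343.5, 368.5, 393.5, 418.5
Σfm = 12×243.5 + 11×268.5 + 14×293.5 + 13×318.5 + 15×343.5 + 30×368.5 + 18×393.5 + 11×418.5 = 42019
n = Σf = 124
Mean = 42019 / 124 = 338.8629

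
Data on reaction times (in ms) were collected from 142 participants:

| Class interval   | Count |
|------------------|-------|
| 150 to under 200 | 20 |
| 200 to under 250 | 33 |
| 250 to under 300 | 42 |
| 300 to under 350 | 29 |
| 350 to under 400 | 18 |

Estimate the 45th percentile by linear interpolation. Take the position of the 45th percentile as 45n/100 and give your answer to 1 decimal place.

263.0

Cumulative frequencies: 20, 53, 95, 124, 142
n = 142; position = 45n/100 = 63.9.
This falls in the class 250 to under 300: L = 250, F = 53, f = 42, h = 50.
45th percentile ≈ 250 + ((63.9 − 53) / 42) × 50 = 262.9762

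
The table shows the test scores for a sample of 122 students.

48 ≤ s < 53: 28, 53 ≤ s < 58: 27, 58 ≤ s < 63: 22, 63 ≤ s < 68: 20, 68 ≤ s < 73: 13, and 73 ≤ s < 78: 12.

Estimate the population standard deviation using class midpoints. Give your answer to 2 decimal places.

Midpoints: 50.5, 55.5, 60.5, 65.5, 70.5, 75.5
n = 122, Σfm = 7376, mean = 60.4590
Σfm² = 453920.5
Σf(m − x̄)² = Σfm² − (Σfm)²/n = 453920.5 − 7376²/122 = 7974.7951
Population variance = 7974.7951 / 122 = 65.3672
Standard deviation = √65.3672 = 8.0850

8.08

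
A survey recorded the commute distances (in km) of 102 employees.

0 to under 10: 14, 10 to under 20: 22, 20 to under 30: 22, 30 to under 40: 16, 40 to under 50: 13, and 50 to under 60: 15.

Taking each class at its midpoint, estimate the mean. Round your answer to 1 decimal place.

Midpoints: 5, 15, 25, 35, 45, 55
Σfm = 14×5 + 22×15 + 22×25 + 16×35 + 13×45 + 15×55 = 2920
n = Σf = 102
Mean = 2920 / 102 = 28.6275

28.6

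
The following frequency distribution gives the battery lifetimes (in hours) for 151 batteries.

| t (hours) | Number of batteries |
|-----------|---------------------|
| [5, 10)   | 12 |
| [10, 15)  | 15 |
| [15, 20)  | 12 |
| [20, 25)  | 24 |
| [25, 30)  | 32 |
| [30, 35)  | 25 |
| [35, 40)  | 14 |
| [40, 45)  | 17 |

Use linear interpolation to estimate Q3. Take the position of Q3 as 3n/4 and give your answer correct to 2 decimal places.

Cumulative frequencies: 12, 27, 39, 63, 95, 120, 134, 151
n = 151; position = 3n/4 = 113.25.
This falls in the class [30, 35): L = 30, F = 95, f = 25, h = 5.
Upper quartile ≈ 30 + ((113.25 − 95) / 25) × 5 = 33.6500

33.65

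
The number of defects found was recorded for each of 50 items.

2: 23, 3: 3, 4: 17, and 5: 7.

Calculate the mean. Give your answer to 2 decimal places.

3.16

Values: 2, 3, 4, 5
Σfx = 23×2 + 3×3 + 17×4 + 7×5 = 158
n = Σf = 50
Mean = 158 / 50 = 3.1600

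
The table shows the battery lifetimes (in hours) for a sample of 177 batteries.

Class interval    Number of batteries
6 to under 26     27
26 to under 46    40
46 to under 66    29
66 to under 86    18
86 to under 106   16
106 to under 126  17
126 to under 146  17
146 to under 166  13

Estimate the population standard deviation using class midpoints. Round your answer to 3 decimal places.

44.322

Midpoints: 16, 36, 56, 76, 96, 116, 136, 156
n = 177, Σfm = 12712, mean = 71.8192
Σfm² = 1260672
Σf(m − x̄)² = Σfm² − (Σfm)²/n = 1260672 − 12712²/177 = 347706.2147
Population variance = 347706.2147 / 177 = 1964.4419
Standard deviation = √1964.4419 = 44.3220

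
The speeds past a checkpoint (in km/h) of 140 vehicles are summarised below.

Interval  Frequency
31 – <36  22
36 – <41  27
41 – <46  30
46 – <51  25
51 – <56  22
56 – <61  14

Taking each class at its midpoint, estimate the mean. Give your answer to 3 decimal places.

44.929

Midpoints: 33.5, 38.5, 43.5, 48.5, 53.5, 58.5
Σfm = 22×33.5 + 27×38.5 + 30×43.5 + 25×48.5 + 22×53.5 + 14×58.5 = 6290
n = Σf = 140
Mean = 6290 / 140 = 44.9286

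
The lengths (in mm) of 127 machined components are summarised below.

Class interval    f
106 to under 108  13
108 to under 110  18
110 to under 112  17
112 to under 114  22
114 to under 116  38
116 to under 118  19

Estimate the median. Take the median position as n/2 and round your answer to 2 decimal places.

Cumulative frequencies: 13, 31, 48, 70, 108, 127
n = 127; position = n/2 = 63.5.
This falls in the class 112 to under 114: L = 112, F = 48, f = 22, h = 2.
Median ≈ 112 + ((63.5 − 48) / 22) × 2 = 113.4091

113.41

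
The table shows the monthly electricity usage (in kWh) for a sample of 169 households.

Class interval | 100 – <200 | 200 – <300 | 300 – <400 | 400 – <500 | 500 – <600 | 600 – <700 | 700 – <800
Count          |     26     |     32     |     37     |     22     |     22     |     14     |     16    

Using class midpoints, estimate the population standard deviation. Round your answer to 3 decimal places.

185.603

Midpoints: 150, 250, 350, 450, 550, 650, 750
n = 169, Σfm = 67950, mean = 402.0710
Σfm² = 33142500
Σf(m − x̄)² = Σfm² − (Σfm)²/n = 33142500 − 67950²/169 = 5821775.1479
Population variance = 5821775.1479 / 169 = 34448.3737
Standard deviation = √34448.3737 = 185.6027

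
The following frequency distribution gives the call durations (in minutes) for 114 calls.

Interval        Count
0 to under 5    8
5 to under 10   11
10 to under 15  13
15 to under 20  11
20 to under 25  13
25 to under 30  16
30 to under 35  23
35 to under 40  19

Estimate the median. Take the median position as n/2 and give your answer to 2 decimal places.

25.31

Cumulative frequencies: 8, 19, 32, 43, 56, 72, 95, 114
n = 114; position = n/2 = 57.
This falls in the class 25 to under 30: L = 25, F = 56, f = 16, h = 5.
Median ≈ 25 + ((57 − 56) / 16) × 5 = 25.3125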